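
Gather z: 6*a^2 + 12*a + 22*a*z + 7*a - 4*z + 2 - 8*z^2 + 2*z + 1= 6*a^2 + 19*a - 8*z^2 + z*(22*a - 2) + 3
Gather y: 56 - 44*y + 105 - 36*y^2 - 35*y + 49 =-36*y^2 - 79*y + 210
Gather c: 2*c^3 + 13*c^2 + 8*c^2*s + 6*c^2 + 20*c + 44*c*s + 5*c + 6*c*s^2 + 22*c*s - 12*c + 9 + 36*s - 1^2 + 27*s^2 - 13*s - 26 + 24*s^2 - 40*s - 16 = 2*c^3 + c^2*(8*s + 19) + c*(6*s^2 + 66*s + 13) + 51*s^2 - 17*s - 34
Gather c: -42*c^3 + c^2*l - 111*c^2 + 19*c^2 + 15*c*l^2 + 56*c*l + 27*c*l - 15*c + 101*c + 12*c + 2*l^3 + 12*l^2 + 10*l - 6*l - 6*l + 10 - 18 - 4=-42*c^3 + c^2*(l - 92) + c*(15*l^2 + 83*l + 98) + 2*l^3 + 12*l^2 - 2*l - 12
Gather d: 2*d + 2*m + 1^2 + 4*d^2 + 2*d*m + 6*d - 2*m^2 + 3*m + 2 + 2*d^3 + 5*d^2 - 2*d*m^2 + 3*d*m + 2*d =2*d^3 + 9*d^2 + d*(-2*m^2 + 5*m + 10) - 2*m^2 + 5*m + 3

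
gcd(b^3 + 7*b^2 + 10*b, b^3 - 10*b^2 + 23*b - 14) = 1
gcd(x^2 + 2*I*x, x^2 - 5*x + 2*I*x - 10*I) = x + 2*I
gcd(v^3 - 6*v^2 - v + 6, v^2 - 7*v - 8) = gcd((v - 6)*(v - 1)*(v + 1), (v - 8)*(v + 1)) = v + 1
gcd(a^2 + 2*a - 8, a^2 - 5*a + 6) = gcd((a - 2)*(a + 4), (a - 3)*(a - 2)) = a - 2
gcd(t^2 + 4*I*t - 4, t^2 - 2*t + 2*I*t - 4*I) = t + 2*I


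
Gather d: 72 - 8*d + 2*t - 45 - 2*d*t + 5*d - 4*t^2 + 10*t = d*(-2*t - 3) - 4*t^2 + 12*t + 27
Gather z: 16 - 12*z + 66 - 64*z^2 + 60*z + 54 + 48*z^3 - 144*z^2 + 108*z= 48*z^3 - 208*z^2 + 156*z + 136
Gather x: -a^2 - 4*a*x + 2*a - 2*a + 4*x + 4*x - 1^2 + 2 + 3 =-a^2 + x*(8 - 4*a) + 4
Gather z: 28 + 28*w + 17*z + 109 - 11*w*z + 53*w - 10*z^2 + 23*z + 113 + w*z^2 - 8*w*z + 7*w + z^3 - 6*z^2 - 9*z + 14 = 88*w + z^3 + z^2*(w - 16) + z*(31 - 19*w) + 264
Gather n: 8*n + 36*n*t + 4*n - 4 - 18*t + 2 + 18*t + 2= n*(36*t + 12)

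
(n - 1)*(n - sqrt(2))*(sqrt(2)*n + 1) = sqrt(2)*n^3 - sqrt(2)*n^2 - n^2 - sqrt(2)*n + n + sqrt(2)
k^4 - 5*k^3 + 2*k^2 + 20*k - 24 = (k - 3)*(k - 2)^2*(k + 2)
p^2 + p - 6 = (p - 2)*(p + 3)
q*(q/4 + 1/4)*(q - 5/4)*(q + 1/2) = q^4/4 + q^3/16 - 11*q^2/32 - 5*q/32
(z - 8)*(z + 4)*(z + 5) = z^3 + z^2 - 52*z - 160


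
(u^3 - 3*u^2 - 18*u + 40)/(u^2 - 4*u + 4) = (u^2 - u - 20)/(u - 2)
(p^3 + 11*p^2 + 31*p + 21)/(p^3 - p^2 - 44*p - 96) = (p^2 + 8*p + 7)/(p^2 - 4*p - 32)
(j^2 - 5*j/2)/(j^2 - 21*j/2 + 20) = j/(j - 8)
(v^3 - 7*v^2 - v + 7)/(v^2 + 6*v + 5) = (v^2 - 8*v + 7)/(v + 5)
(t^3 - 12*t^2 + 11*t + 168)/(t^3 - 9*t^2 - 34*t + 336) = (t + 3)/(t + 6)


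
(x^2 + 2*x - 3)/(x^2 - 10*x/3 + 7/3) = 3*(x + 3)/(3*x - 7)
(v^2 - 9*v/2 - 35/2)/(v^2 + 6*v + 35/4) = 2*(v - 7)/(2*v + 7)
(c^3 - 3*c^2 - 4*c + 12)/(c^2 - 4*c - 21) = (-c^3 + 3*c^2 + 4*c - 12)/(-c^2 + 4*c + 21)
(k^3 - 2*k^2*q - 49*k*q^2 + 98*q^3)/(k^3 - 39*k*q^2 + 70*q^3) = (-k + 7*q)/(-k + 5*q)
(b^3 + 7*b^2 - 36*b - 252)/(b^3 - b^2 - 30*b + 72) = (b^2 + b - 42)/(b^2 - 7*b + 12)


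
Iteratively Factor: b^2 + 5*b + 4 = (b + 1)*(b + 4)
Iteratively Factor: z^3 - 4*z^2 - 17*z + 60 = (z - 3)*(z^2 - z - 20) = (z - 5)*(z - 3)*(z + 4)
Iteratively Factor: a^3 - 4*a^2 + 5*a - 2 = (a - 2)*(a^2 - 2*a + 1) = (a - 2)*(a - 1)*(a - 1)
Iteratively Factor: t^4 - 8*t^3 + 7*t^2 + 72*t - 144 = (t - 4)*(t^3 - 4*t^2 - 9*t + 36) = (t - 4)*(t - 3)*(t^2 - t - 12) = (t - 4)^2*(t - 3)*(t + 3)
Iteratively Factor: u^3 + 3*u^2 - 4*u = (u)*(u^2 + 3*u - 4) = u*(u + 4)*(u - 1)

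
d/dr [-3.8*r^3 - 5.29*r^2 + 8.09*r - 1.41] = -11.4*r^2 - 10.58*r + 8.09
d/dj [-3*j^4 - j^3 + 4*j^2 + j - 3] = -12*j^3 - 3*j^2 + 8*j + 1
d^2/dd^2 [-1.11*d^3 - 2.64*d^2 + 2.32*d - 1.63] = -6.66*d - 5.28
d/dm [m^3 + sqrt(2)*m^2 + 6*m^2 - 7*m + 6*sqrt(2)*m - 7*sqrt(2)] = 3*m^2 + 2*sqrt(2)*m + 12*m - 7 + 6*sqrt(2)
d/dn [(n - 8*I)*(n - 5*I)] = 2*n - 13*I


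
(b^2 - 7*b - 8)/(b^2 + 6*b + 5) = (b - 8)/(b + 5)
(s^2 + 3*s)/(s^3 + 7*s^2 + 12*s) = 1/(s + 4)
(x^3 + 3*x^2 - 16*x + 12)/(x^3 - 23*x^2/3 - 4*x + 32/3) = 3*(x^2 + 4*x - 12)/(3*x^2 - 20*x - 32)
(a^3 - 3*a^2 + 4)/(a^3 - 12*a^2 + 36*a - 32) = (a + 1)/(a - 8)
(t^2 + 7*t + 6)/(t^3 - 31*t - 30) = (t + 6)/(t^2 - t - 30)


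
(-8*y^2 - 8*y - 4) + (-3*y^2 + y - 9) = -11*y^2 - 7*y - 13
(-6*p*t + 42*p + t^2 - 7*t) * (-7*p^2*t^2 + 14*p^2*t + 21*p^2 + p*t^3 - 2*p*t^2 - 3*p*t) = 42*p^3*t^3 - 378*p^3*t^2 + 462*p^3*t + 882*p^3 - 13*p^2*t^4 + 117*p^2*t^3 - 143*p^2*t^2 - 273*p^2*t + p*t^5 - 9*p*t^4 + 11*p*t^3 + 21*p*t^2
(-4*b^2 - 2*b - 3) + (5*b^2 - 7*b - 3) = b^2 - 9*b - 6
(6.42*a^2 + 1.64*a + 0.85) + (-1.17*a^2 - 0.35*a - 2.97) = 5.25*a^2 + 1.29*a - 2.12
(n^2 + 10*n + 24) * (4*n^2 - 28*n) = 4*n^4 + 12*n^3 - 184*n^2 - 672*n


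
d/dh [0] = 0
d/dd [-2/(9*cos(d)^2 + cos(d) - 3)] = -2*(18*cos(d) + 1)*sin(d)/(9*cos(d)^2 + cos(d) - 3)^2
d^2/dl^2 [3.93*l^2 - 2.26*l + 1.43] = 7.86000000000000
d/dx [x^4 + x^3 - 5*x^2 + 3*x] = 4*x^3 + 3*x^2 - 10*x + 3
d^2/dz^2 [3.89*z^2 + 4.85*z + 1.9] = 7.78000000000000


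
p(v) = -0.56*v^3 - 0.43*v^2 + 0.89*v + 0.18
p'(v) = -1.68*v^2 - 0.86*v + 0.89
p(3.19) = -19.54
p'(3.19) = -18.95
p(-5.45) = 73.21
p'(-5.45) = -44.32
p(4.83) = -68.65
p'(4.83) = -42.46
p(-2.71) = 5.76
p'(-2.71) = -9.12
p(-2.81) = 6.71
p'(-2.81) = -9.96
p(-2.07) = 1.46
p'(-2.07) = -4.53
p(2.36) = -7.48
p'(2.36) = -10.50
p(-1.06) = -0.58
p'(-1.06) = -0.09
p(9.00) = -434.88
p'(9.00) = -142.93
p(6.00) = -130.92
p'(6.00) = -64.75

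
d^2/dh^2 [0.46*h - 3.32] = 0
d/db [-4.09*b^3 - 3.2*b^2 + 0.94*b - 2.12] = -12.27*b^2 - 6.4*b + 0.94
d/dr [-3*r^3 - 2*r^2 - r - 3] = -9*r^2 - 4*r - 1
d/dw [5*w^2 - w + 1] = 10*w - 1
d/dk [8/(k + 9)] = -8/(k + 9)^2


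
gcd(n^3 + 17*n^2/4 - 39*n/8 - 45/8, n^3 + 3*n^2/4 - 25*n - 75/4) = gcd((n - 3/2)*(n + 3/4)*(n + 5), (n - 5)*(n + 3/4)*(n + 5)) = n^2 + 23*n/4 + 15/4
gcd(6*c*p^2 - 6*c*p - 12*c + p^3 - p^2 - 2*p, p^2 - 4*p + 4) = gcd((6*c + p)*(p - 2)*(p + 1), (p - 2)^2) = p - 2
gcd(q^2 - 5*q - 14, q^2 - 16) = 1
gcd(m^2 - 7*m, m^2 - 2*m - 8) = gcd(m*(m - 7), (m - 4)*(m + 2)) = 1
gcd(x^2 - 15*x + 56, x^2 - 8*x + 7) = x - 7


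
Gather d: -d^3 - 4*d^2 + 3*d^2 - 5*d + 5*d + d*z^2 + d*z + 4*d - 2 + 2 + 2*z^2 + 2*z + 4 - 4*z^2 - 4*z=-d^3 - d^2 + d*(z^2 + z + 4) - 2*z^2 - 2*z + 4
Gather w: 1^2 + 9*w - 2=9*w - 1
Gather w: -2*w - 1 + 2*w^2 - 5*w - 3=2*w^2 - 7*w - 4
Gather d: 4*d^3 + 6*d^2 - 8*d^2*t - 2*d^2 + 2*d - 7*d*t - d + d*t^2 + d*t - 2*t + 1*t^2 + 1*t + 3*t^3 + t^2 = 4*d^3 + d^2*(4 - 8*t) + d*(t^2 - 6*t + 1) + 3*t^3 + 2*t^2 - t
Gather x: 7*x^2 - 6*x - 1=7*x^2 - 6*x - 1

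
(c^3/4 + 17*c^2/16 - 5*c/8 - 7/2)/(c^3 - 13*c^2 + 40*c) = (4*c^3 + 17*c^2 - 10*c - 56)/(16*c*(c^2 - 13*c + 40))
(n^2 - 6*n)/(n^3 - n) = (n - 6)/(n^2 - 1)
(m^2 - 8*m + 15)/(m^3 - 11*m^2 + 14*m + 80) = (m - 3)/(m^2 - 6*m - 16)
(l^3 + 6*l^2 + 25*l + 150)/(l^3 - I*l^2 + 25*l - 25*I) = (l + 6)/(l - I)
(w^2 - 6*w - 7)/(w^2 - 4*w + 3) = (w^2 - 6*w - 7)/(w^2 - 4*w + 3)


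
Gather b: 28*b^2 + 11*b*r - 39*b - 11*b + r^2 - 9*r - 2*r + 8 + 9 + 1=28*b^2 + b*(11*r - 50) + r^2 - 11*r + 18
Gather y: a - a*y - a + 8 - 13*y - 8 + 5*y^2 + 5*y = 5*y^2 + y*(-a - 8)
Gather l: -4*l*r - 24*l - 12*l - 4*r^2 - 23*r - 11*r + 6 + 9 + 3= l*(-4*r - 36) - 4*r^2 - 34*r + 18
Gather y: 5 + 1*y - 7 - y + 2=0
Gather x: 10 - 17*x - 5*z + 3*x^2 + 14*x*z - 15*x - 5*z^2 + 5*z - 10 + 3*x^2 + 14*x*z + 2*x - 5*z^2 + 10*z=6*x^2 + x*(28*z - 30) - 10*z^2 + 10*z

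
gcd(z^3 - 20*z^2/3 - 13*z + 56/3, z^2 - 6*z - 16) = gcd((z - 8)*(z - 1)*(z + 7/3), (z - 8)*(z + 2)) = z - 8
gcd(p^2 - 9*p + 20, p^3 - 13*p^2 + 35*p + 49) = 1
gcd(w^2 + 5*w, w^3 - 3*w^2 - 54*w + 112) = 1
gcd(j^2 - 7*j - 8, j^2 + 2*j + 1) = j + 1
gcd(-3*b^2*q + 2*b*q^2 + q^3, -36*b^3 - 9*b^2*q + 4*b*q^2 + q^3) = 3*b + q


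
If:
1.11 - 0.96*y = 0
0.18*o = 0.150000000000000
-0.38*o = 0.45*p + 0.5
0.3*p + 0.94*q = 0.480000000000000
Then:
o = 0.83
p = -1.81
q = 1.09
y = 1.16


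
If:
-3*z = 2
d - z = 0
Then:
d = -2/3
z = -2/3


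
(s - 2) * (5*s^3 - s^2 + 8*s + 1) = 5*s^4 - 11*s^3 + 10*s^2 - 15*s - 2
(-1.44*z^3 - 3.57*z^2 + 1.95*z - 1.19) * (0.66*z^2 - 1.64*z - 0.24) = -0.9504*z^5 + 0.00539999999999985*z^4 + 7.4874*z^3 - 3.1266*z^2 + 1.4836*z + 0.2856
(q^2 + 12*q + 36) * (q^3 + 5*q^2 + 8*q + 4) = q^5 + 17*q^4 + 104*q^3 + 280*q^2 + 336*q + 144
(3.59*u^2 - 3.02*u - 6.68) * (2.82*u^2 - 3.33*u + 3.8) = 10.1238*u^4 - 20.4711*u^3 + 4.861*u^2 + 10.7684*u - 25.384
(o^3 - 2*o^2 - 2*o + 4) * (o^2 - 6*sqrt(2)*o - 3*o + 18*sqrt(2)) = o^5 - 6*sqrt(2)*o^4 - 5*o^4 + 4*o^3 + 30*sqrt(2)*o^3 - 24*sqrt(2)*o^2 + 10*o^2 - 60*sqrt(2)*o - 12*o + 72*sqrt(2)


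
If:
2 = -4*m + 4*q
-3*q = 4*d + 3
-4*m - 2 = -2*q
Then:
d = -3/4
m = -1/2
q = 0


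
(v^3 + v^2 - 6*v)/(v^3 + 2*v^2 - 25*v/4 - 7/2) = 4*v*(v + 3)/(4*v^2 + 16*v + 7)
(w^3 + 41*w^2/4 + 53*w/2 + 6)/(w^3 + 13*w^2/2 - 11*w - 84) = (4*w + 1)/(2*(2*w - 7))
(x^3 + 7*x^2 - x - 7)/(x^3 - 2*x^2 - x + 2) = (x + 7)/(x - 2)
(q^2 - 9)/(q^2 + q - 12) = (q + 3)/(q + 4)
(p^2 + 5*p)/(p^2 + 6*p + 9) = p*(p + 5)/(p^2 + 6*p + 9)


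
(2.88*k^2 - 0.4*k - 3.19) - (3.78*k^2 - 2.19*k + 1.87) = -0.9*k^2 + 1.79*k - 5.06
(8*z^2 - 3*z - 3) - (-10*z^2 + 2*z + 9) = 18*z^2 - 5*z - 12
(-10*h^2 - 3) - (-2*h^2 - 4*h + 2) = -8*h^2 + 4*h - 5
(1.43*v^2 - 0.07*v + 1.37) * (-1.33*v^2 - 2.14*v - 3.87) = -1.9019*v^4 - 2.9671*v^3 - 7.2064*v^2 - 2.6609*v - 5.3019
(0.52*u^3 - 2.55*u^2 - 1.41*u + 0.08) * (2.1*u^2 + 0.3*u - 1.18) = 1.092*u^5 - 5.199*u^4 - 4.3396*u^3 + 2.754*u^2 + 1.6878*u - 0.0944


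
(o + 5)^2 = o^2 + 10*o + 25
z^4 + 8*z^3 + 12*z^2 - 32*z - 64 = (z - 2)*(z + 2)*(z + 4)^2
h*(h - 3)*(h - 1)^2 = h^4 - 5*h^3 + 7*h^2 - 3*h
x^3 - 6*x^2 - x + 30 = (x - 5)*(x - 3)*(x + 2)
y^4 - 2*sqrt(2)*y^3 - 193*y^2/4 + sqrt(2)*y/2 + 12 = (y - 1/2)*(y + 1/2)*(y - 6*sqrt(2))*(y + 4*sqrt(2))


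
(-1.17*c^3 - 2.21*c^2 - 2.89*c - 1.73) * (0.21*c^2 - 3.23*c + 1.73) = -0.2457*c^5 + 3.315*c^4 + 4.5073*c^3 + 5.1481*c^2 + 0.588200000000001*c - 2.9929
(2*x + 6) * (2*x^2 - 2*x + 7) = 4*x^3 + 8*x^2 + 2*x + 42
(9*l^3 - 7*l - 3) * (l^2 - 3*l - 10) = 9*l^5 - 27*l^4 - 97*l^3 + 18*l^2 + 79*l + 30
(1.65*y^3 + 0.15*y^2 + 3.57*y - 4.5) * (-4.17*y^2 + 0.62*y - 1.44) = -6.8805*y^5 + 0.3975*y^4 - 17.1699*y^3 + 20.7624*y^2 - 7.9308*y + 6.48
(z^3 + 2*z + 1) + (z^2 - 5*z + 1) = z^3 + z^2 - 3*z + 2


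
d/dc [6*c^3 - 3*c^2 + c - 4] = 18*c^2 - 6*c + 1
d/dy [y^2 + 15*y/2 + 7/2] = 2*y + 15/2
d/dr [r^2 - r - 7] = 2*r - 1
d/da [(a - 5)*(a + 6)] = 2*a + 1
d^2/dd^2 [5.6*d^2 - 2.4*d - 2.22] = 11.2000000000000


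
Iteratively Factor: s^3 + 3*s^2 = (s + 3)*(s^2) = s*(s + 3)*(s)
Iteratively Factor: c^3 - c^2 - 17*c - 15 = (c + 3)*(c^2 - 4*c - 5) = (c + 1)*(c + 3)*(c - 5)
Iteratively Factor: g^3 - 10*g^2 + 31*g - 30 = (g - 2)*(g^2 - 8*g + 15) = (g - 5)*(g - 2)*(g - 3)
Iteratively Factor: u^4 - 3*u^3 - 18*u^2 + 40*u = (u - 5)*(u^3 + 2*u^2 - 8*u) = (u - 5)*(u - 2)*(u^2 + 4*u) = (u - 5)*(u - 2)*(u + 4)*(u)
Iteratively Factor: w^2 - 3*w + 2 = (w - 1)*(w - 2)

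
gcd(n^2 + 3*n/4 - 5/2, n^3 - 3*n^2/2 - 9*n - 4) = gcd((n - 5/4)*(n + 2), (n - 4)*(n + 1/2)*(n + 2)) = n + 2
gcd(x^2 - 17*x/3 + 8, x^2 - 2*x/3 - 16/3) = x - 8/3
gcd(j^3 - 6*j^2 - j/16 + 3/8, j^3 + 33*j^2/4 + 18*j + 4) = j + 1/4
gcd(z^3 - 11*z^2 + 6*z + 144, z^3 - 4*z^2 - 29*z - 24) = z^2 - 5*z - 24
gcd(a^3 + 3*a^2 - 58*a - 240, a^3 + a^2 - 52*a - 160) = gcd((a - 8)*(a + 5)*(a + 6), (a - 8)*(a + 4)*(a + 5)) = a^2 - 3*a - 40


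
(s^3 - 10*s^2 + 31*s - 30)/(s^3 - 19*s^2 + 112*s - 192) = (s^2 - 7*s + 10)/(s^2 - 16*s + 64)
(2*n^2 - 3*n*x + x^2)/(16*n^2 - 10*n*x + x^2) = (-n + x)/(-8*n + x)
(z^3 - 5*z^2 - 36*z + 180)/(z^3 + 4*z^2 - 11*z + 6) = (z^2 - 11*z + 30)/(z^2 - 2*z + 1)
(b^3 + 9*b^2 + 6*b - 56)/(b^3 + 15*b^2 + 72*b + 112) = (b - 2)/(b + 4)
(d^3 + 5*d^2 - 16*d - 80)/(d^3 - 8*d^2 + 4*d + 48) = (d^2 + 9*d + 20)/(d^2 - 4*d - 12)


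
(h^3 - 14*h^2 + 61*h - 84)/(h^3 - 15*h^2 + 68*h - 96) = (h - 7)/(h - 8)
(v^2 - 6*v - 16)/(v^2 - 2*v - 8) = (v - 8)/(v - 4)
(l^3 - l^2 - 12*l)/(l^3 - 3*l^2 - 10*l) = (-l^2 + l + 12)/(-l^2 + 3*l + 10)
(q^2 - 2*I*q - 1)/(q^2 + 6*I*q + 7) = (q - I)/(q + 7*I)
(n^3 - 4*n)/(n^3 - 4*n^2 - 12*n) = (n - 2)/(n - 6)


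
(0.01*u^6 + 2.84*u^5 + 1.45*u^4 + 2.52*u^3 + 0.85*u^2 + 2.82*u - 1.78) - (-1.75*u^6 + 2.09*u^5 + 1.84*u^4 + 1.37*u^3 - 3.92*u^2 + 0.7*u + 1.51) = 1.76*u^6 + 0.75*u^5 - 0.39*u^4 + 1.15*u^3 + 4.77*u^2 + 2.12*u - 3.29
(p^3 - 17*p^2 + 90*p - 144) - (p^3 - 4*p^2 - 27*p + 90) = -13*p^2 + 117*p - 234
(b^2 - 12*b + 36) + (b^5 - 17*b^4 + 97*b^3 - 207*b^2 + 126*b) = b^5 - 17*b^4 + 97*b^3 - 206*b^2 + 114*b + 36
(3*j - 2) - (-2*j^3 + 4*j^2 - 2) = 2*j^3 - 4*j^2 + 3*j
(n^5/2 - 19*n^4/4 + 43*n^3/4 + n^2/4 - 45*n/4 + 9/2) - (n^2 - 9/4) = n^5/2 - 19*n^4/4 + 43*n^3/4 - 3*n^2/4 - 45*n/4 + 27/4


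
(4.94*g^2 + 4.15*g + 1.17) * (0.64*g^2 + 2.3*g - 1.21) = 3.1616*g^4 + 14.018*g^3 + 4.3164*g^2 - 2.3305*g - 1.4157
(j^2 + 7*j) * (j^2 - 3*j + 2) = j^4 + 4*j^3 - 19*j^2 + 14*j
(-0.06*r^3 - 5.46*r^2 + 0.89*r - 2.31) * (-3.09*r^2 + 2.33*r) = 0.1854*r^5 + 16.7316*r^4 - 15.4719*r^3 + 9.2116*r^2 - 5.3823*r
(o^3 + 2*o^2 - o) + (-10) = o^3 + 2*o^2 - o - 10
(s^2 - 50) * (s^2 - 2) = s^4 - 52*s^2 + 100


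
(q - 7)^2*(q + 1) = q^3 - 13*q^2 + 35*q + 49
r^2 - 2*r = r*(r - 2)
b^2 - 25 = (b - 5)*(b + 5)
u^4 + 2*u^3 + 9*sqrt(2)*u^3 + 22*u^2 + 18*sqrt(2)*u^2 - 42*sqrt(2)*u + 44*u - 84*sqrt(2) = (u + 2)*(u - sqrt(2))*(u + 3*sqrt(2))*(u + 7*sqrt(2))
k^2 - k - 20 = (k - 5)*(k + 4)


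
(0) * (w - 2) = 0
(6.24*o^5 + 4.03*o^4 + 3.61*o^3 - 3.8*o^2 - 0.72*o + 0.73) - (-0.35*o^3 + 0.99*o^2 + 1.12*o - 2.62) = 6.24*o^5 + 4.03*o^4 + 3.96*o^3 - 4.79*o^2 - 1.84*o + 3.35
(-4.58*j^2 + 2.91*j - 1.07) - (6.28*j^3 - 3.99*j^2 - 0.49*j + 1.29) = -6.28*j^3 - 0.59*j^2 + 3.4*j - 2.36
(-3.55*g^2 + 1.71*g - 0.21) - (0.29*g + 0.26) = -3.55*g^2 + 1.42*g - 0.47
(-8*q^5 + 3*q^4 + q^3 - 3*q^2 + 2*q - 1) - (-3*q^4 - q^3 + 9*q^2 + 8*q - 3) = -8*q^5 + 6*q^4 + 2*q^3 - 12*q^2 - 6*q + 2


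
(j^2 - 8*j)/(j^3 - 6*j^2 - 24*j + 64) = j/(j^2 + 2*j - 8)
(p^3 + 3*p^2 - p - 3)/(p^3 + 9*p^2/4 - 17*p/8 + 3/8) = 8*(p^2 - 1)/(8*p^2 - 6*p + 1)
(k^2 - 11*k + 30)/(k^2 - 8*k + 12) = (k - 5)/(k - 2)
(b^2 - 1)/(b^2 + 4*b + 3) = (b - 1)/(b + 3)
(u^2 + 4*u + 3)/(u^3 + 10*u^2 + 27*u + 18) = 1/(u + 6)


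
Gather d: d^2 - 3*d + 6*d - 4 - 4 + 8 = d^2 + 3*d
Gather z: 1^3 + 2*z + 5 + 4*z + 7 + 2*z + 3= 8*z + 16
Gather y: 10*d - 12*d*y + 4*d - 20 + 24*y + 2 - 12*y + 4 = 14*d + y*(12 - 12*d) - 14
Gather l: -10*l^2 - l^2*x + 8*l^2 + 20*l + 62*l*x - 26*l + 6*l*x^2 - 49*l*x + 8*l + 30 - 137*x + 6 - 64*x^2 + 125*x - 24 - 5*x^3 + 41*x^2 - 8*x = l^2*(-x - 2) + l*(6*x^2 + 13*x + 2) - 5*x^3 - 23*x^2 - 20*x + 12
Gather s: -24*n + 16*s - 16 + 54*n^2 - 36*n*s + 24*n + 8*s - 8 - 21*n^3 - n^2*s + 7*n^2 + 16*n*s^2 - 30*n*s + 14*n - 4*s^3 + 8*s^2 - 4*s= -21*n^3 + 61*n^2 + 14*n - 4*s^3 + s^2*(16*n + 8) + s*(-n^2 - 66*n + 20) - 24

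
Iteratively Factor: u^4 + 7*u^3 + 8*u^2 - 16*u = (u - 1)*(u^3 + 8*u^2 + 16*u) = (u - 1)*(u + 4)*(u^2 + 4*u) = u*(u - 1)*(u + 4)*(u + 4)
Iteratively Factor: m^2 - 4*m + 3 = (m - 3)*(m - 1)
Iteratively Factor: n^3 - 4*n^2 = (n - 4)*(n^2) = n*(n - 4)*(n)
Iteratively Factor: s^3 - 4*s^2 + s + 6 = (s - 3)*(s^2 - s - 2) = (s - 3)*(s - 2)*(s + 1)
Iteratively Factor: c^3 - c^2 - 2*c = (c + 1)*(c^2 - 2*c) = (c - 2)*(c + 1)*(c)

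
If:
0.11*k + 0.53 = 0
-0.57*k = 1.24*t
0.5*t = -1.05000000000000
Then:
No Solution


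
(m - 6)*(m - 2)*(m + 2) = m^3 - 6*m^2 - 4*m + 24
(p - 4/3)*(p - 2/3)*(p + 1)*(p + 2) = p^4 + p^3 - 28*p^2/9 - 4*p/3 + 16/9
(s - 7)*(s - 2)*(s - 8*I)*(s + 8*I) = s^4 - 9*s^3 + 78*s^2 - 576*s + 896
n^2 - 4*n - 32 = (n - 8)*(n + 4)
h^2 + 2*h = h*(h + 2)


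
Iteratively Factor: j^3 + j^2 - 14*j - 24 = (j + 2)*(j^2 - j - 12) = (j + 2)*(j + 3)*(j - 4)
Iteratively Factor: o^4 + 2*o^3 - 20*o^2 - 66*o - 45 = (o + 3)*(o^3 - o^2 - 17*o - 15) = (o + 3)^2*(o^2 - 4*o - 5) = (o + 1)*(o + 3)^2*(o - 5)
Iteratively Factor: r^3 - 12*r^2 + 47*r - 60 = (r - 5)*(r^2 - 7*r + 12) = (r - 5)*(r - 3)*(r - 4)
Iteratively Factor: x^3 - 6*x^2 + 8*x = (x - 2)*(x^2 - 4*x) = (x - 4)*(x - 2)*(x)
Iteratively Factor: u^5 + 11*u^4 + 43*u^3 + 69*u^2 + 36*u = (u + 1)*(u^4 + 10*u^3 + 33*u^2 + 36*u) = (u + 1)*(u + 3)*(u^3 + 7*u^2 + 12*u) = (u + 1)*(u + 3)*(u + 4)*(u^2 + 3*u) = u*(u + 1)*(u + 3)*(u + 4)*(u + 3)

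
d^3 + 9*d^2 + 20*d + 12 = (d + 1)*(d + 2)*(d + 6)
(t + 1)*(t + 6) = t^2 + 7*t + 6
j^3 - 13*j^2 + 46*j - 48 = (j - 8)*(j - 3)*(j - 2)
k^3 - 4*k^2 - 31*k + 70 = (k - 7)*(k - 2)*(k + 5)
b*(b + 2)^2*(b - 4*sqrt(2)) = b^4 - 4*sqrt(2)*b^3 + 4*b^3 - 16*sqrt(2)*b^2 + 4*b^2 - 16*sqrt(2)*b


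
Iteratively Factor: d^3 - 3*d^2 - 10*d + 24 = (d - 4)*(d^2 + d - 6) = (d - 4)*(d - 2)*(d + 3)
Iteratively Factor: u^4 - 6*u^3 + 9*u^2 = (u - 3)*(u^3 - 3*u^2) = u*(u - 3)*(u^2 - 3*u) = u^2*(u - 3)*(u - 3)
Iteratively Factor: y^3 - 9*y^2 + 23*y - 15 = (y - 3)*(y^2 - 6*y + 5) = (y - 3)*(y - 1)*(y - 5)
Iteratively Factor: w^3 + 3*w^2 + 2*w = (w + 2)*(w^2 + w) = (w + 1)*(w + 2)*(w)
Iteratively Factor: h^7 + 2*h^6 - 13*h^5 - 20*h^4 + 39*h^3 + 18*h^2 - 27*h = (h + 3)*(h^6 - h^5 - 10*h^4 + 10*h^3 + 9*h^2 - 9*h) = (h - 3)*(h + 3)*(h^5 + 2*h^4 - 4*h^3 - 2*h^2 + 3*h) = (h - 3)*(h - 1)*(h + 3)*(h^4 + 3*h^3 - h^2 - 3*h) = h*(h - 3)*(h - 1)*(h + 3)*(h^3 + 3*h^2 - h - 3) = h*(h - 3)*(h - 1)^2*(h + 3)*(h^2 + 4*h + 3) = h*(h - 3)*(h - 1)^2*(h + 3)^2*(h + 1)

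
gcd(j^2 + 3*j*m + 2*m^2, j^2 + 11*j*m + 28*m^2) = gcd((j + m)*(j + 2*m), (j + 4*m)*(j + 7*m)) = 1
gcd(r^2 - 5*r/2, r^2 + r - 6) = 1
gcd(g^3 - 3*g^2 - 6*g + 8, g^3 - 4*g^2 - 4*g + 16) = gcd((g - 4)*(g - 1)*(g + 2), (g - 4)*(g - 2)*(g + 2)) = g^2 - 2*g - 8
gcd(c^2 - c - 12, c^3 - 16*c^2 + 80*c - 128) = c - 4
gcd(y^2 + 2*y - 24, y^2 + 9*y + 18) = y + 6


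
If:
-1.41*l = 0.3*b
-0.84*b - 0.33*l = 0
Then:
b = 0.00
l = 0.00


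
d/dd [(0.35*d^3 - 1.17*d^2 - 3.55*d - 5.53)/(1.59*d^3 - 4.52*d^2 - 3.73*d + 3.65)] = (-2.22044604925031e-16*d^5 + 0.278300000000002*d^4 + 8.678*d^3 + 18.5287*d^2 - 58.5322*d - 33.5844)/(2.5281*d^6 - 14.3736*d^5 + 8.569*d^4 + 45.3262*d^3 - 19.0831*d^2 - 27.229*d + 13.3225)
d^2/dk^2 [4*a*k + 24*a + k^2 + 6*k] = 2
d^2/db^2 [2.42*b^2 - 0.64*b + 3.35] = 4.84000000000000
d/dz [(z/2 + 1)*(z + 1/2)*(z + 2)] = 3*(z/2 + 1)*(z + 1)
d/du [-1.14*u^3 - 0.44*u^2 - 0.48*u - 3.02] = -3.42*u^2 - 0.88*u - 0.48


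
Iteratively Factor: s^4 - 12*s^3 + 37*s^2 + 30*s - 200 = (s - 4)*(s^3 - 8*s^2 + 5*s + 50) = (s - 4)*(s + 2)*(s^2 - 10*s + 25) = (s - 5)*(s - 4)*(s + 2)*(s - 5)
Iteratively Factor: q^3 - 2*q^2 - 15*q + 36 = (q - 3)*(q^2 + q - 12) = (q - 3)*(q + 4)*(q - 3)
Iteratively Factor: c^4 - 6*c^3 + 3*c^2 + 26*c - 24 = (c + 2)*(c^3 - 8*c^2 + 19*c - 12) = (c - 3)*(c + 2)*(c^2 - 5*c + 4) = (c - 3)*(c - 1)*(c + 2)*(c - 4)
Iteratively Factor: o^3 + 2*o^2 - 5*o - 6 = (o - 2)*(o^2 + 4*o + 3) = (o - 2)*(o + 3)*(o + 1)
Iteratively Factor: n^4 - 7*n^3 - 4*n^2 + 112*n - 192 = (n + 4)*(n^3 - 11*n^2 + 40*n - 48) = (n - 4)*(n + 4)*(n^2 - 7*n + 12) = (n - 4)*(n - 3)*(n + 4)*(n - 4)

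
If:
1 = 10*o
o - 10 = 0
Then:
No Solution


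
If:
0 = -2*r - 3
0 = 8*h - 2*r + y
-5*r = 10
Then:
No Solution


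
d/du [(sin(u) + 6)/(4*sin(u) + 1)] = -23*cos(u)/(4*sin(u) + 1)^2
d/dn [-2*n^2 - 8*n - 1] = -4*n - 8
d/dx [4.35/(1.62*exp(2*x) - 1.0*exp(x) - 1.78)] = (4.35 - 14.094*exp(x))*exp(x)/(-1.62*exp(2*x) + 1.0*exp(x) + 1.78)^2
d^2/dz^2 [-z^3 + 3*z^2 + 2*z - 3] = 6 - 6*z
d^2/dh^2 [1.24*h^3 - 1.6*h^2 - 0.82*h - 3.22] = 7.44*h - 3.2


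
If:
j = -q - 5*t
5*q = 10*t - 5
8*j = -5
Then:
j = -5/8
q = -15/28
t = 13/56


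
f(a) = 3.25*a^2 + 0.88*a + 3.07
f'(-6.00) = -38.12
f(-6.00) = 114.79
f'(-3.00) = -18.62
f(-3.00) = 29.68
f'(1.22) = 8.81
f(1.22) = 8.98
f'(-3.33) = -20.76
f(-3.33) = 36.18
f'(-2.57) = -15.82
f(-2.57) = 22.27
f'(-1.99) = -12.06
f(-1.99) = 14.19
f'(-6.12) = -38.90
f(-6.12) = 119.41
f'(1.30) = 9.33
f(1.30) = 9.71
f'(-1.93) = -11.66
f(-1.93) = 13.48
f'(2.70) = 18.43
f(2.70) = 29.14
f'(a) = 6.5*a + 0.88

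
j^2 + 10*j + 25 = (j + 5)^2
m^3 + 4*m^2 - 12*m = m*(m - 2)*(m + 6)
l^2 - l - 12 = (l - 4)*(l + 3)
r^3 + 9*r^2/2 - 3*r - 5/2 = (r - 1)*(r + 1/2)*(r + 5)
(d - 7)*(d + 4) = d^2 - 3*d - 28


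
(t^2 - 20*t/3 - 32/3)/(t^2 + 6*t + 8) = (3*t^2 - 20*t - 32)/(3*(t^2 + 6*t + 8))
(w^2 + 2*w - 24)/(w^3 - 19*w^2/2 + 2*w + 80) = 2*(w + 6)/(2*w^2 - 11*w - 40)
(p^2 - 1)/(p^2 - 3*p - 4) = (p - 1)/(p - 4)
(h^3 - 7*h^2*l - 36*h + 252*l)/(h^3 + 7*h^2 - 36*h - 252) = (h - 7*l)/(h + 7)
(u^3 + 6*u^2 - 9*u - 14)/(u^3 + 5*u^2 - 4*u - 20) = (u^2 + 8*u + 7)/(u^2 + 7*u + 10)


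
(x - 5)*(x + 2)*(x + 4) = x^3 + x^2 - 22*x - 40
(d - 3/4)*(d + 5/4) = d^2 + d/2 - 15/16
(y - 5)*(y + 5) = y^2 - 25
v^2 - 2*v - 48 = (v - 8)*(v + 6)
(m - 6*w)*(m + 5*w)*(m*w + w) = m^3*w - m^2*w^2 + m^2*w - 30*m*w^3 - m*w^2 - 30*w^3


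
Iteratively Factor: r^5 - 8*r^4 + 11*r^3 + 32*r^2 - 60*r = (r - 2)*(r^4 - 6*r^3 - r^2 + 30*r) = r*(r - 2)*(r^3 - 6*r^2 - r + 30) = r*(r - 3)*(r - 2)*(r^2 - 3*r - 10) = r*(r - 3)*(r - 2)*(r + 2)*(r - 5)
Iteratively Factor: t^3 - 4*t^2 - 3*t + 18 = (t + 2)*(t^2 - 6*t + 9) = (t - 3)*(t + 2)*(t - 3)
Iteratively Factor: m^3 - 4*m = (m)*(m^2 - 4) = m*(m - 2)*(m + 2)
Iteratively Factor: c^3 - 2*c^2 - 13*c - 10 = (c - 5)*(c^2 + 3*c + 2) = (c - 5)*(c + 1)*(c + 2)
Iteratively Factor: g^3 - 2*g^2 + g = (g - 1)*(g^2 - g) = g*(g - 1)*(g - 1)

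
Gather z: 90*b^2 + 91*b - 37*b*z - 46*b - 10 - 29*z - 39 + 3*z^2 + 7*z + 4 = 90*b^2 + 45*b + 3*z^2 + z*(-37*b - 22) - 45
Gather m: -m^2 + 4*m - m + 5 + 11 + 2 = -m^2 + 3*m + 18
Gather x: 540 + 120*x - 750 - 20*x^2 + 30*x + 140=-20*x^2 + 150*x - 70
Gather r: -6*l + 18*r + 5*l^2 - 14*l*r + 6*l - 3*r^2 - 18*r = 5*l^2 - 14*l*r - 3*r^2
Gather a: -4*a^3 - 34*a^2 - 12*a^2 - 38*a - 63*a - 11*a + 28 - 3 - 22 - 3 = -4*a^3 - 46*a^2 - 112*a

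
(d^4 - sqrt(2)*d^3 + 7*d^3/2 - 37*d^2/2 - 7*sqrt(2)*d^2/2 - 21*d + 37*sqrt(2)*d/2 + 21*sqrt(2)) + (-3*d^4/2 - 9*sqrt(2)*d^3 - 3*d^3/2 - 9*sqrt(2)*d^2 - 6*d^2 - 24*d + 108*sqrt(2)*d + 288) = -d^4/2 - 10*sqrt(2)*d^3 + 2*d^3 - 49*d^2/2 - 25*sqrt(2)*d^2/2 - 45*d + 253*sqrt(2)*d/2 + 21*sqrt(2) + 288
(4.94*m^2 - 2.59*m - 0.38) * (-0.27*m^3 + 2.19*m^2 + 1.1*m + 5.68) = -1.3338*m^5 + 11.5179*m^4 - 0.135499999999999*m^3 + 24.378*m^2 - 15.1292*m - 2.1584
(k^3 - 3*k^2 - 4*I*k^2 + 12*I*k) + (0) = k^3 - 3*k^2 - 4*I*k^2 + 12*I*k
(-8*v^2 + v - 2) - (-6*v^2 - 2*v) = -2*v^2 + 3*v - 2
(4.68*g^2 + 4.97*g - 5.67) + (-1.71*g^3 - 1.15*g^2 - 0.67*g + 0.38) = -1.71*g^3 + 3.53*g^2 + 4.3*g - 5.29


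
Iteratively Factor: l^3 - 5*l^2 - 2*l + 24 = (l - 3)*(l^2 - 2*l - 8) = (l - 4)*(l - 3)*(l + 2)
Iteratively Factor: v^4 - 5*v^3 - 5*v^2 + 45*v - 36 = (v - 4)*(v^3 - v^2 - 9*v + 9) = (v - 4)*(v + 3)*(v^2 - 4*v + 3) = (v - 4)*(v - 3)*(v + 3)*(v - 1)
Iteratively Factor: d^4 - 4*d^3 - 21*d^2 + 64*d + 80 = (d - 4)*(d^3 - 21*d - 20) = (d - 4)*(d + 1)*(d^2 - d - 20) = (d - 4)*(d + 1)*(d + 4)*(d - 5)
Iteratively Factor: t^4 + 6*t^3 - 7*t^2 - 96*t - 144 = (t + 3)*(t^3 + 3*t^2 - 16*t - 48) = (t + 3)^2*(t^2 - 16) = (t + 3)^2*(t + 4)*(t - 4)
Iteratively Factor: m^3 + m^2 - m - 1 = (m + 1)*(m^2 - 1) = (m + 1)^2*(m - 1)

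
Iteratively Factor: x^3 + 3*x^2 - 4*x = (x + 4)*(x^2 - x) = (x - 1)*(x + 4)*(x)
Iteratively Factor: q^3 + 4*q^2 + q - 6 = (q + 3)*(q^2 + q - 2) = (q + 2)*(q + 3)*(q - 1)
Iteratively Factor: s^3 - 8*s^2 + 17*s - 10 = (s - 1)*(s^2 - 7*s + 10) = (s - 2)*(s - 1)*(s - 5)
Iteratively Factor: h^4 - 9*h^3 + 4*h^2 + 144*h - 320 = (h - 5)*(h^3 - 4*h^2 - 16*h + 64) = (h - 5)*(h + 4)*(h^2 - 8*h + 16) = (h - 5)*(h - 4)*(h + 4)*(h - 4)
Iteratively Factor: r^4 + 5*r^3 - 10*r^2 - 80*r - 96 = (r - 4)*(r^3 + 9*r^2 + 26*r + 24) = (r - 4)*(r + 3)*(r^2 + 6*r + 8) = (r - 4)*(r + 3)*(r + 4)*(r + 2)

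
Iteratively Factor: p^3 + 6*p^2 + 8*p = (p)*(p^2 + 6*p + 8) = p*(p + 2)*(p + 4)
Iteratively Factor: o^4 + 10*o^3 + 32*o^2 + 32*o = (o + 2)*(o^3 + 8*o^2 + 16*o) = (o + 2)*(o + 4)*(o^2 + 4*o) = (o + 2)*(o + 4)^2*(o)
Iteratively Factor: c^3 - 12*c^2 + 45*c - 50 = (c - 2)*(c^2 - 10*c + 25) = (c - 5)*(c - 2)*(c - 5)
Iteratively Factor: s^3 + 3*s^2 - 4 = (s + 2)*(s^2 + s - 2) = (s - 1)*(s + 2)*(s + 2)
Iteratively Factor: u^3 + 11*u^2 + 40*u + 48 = (u + 4)*(u^2 + 7*u + 12) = (u + 3)*(u + 4)*(u + 4)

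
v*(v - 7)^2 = v^3 - 14*v^2 + 49*v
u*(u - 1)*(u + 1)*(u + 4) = u^4 + 4*u^3 - u^2 - 4*u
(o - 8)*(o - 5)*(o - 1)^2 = o^4 - 15*o^3 + 67*o^2 - 93*o + 40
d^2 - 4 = (d - 2)*(d + 2)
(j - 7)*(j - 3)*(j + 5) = j^3 - 5*j^2 - 29*j + 105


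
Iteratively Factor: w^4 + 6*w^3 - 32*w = (w + 4)*(w^3 + 2*w^2 - 8*w) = (w + 4)^2*(w^2 - 2*w) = w*(w + 4)^2*(w - 2)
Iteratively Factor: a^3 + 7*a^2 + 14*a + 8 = (a + 4)*(a^2 + 3*a + 2) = (a + 1)*(a + 4)*(a + 2)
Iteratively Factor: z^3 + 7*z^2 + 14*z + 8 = (z + 1)*(z^2 + 6*z + 8) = (z + 1)*(z + 2)*(z + 4)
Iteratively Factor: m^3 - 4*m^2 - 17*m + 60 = (m - 5)*(m^2 + m - 12) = (m - 5)*(m + 4)*(m - 3)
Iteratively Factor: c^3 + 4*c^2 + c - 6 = (c + 3)*(c^2 + c - 2) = (c - 1)*(c + 3)*(c + 2)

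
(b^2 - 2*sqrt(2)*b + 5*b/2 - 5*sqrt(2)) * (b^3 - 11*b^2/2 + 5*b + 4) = b^5 - 3*b^4 - 2*sqrt(2)*b^4 - 35*b^3/4 + 6*sqrt(2)*b^3 + 33*b^2/2 + 35*sqrt(2)*b^2/2 - 33*sqrt(2)*b + 10*b - 20*sqrt(2)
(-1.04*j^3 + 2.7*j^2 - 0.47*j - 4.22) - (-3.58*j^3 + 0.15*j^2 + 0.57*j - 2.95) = 2.54*j^3 + 2.55*j^2 - 1.04*j - 1.27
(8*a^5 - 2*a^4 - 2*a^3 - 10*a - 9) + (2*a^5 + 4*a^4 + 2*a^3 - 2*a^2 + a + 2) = 10*a^5 + 2*a^4 - 2*a^2 - 9*a - 7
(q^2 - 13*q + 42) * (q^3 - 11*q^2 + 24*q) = q^5 - 24*q^4 + 209*q^3 - 774*q^2 + 1008*q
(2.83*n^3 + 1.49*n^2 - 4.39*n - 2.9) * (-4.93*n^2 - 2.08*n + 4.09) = -13.9519*n^5 - 13.2321*n^4 + 30.1182*n^3 + 29.5223*n^2 - 11.9231*n - 11.861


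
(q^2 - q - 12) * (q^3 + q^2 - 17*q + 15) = q^5 - 30*q^3 + 20*q^2 + 189*q - 180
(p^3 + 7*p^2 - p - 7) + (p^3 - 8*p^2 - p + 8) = 2*p^3 - p^2 - 2*p + 1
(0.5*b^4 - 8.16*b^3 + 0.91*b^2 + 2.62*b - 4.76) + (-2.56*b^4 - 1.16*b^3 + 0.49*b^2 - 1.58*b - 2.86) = -2.06*b^4 - 9.32*b^3 + 1.4*b^2 + 1.04*b - 7.62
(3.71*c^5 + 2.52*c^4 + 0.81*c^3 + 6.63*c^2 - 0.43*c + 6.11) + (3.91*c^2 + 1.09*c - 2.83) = 3.71*c^5 + 2.52*c^4 + 0.81*c^3 + 10.54*c^2 + 0.66*c + 3.28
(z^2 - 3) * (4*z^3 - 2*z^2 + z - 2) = 4*z^5 - 2*z^4 - 11*z^3 + 4*z^2 - 3*z + 6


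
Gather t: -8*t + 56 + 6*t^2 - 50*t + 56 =6*t^2 - 58*t + 112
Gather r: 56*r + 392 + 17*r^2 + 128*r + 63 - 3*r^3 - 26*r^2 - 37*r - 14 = -3*r^3 - 9*r^2 + 147*r + 441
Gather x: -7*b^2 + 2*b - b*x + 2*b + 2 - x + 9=-7*b^2 + 4*b + x*(-b - 1) + 11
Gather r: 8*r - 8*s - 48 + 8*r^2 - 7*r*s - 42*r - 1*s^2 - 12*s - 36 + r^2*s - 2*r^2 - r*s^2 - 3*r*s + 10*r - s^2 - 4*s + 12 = r^2*(s + 6) + r*(-s^2 - 10*s - 24) - 2*s^2 - 24*s - 72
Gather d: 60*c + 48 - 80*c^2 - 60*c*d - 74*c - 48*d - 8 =-80*c^2 - 14*c + d*(-60*c - 48) + 40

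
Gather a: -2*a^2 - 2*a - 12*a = -2*a^2 - 14*a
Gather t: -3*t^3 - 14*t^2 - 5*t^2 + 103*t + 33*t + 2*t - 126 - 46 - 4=-3*t^3 - 19*t^2 + 138*t - 176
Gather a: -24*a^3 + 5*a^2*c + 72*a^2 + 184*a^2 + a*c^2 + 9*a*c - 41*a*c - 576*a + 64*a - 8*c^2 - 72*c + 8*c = -24*a^3 + a^2*(5*c + 256) + a*(c^2 - 32*c - 512) - 8*c^2 - 64*c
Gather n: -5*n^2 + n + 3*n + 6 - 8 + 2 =-5*n^2 + 4*n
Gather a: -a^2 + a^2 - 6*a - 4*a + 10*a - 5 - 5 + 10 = 0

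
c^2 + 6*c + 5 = (c + 1)*(c + 5)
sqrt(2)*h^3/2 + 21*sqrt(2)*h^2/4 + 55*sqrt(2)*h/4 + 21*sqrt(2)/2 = (h + 3/2)*(h + 7)*(sqrt(2)*h/2 + sqrt(2))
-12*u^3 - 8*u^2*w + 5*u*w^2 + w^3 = (-2*u + w)*(u + w)*(6*u + w)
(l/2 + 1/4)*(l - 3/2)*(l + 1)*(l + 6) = l^4/2 + 3*l^3 - 7*l^2/8 - 45*l/8 - 9/4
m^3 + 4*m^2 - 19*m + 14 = (m - 2)*(m - 1)*(m + 7)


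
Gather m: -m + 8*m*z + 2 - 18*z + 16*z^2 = m*(8*z - 1) + 16*z^2 - 18*z + 2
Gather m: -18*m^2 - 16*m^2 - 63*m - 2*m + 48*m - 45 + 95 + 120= -34*m^2 - 17*m + 170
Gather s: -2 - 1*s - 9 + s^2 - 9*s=s^2 - 10*s - 11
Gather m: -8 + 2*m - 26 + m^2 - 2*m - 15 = m^2 - 49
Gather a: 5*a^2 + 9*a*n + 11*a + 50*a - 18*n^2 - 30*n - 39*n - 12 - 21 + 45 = 5*a^2 + a*(9*n + 61) - 18*n^2 - 69*n + 12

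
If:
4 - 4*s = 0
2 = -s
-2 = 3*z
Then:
No Solution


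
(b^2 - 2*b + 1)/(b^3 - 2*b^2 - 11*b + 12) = (b - 1)/(b^2 - b - 12)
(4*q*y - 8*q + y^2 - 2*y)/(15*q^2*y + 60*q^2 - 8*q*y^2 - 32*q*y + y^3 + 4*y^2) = (4*q*y - 8*q + y^2 - 2*y)/(15*q^2*y + 60*q^2 - 8*q*y^2 - 32*q*y + y^3 + 4*y^2)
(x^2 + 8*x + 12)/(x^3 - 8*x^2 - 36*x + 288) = (x + 2)/(x^2 - 14*x + 48)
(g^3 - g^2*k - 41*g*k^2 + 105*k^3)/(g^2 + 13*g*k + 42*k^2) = (g^2 - 8*g*k + 15*k^2)/(g + 6*k)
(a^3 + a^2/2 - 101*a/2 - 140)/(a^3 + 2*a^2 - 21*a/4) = 2*(a^2 - 3*a - 40)/(a*(2*a - 3))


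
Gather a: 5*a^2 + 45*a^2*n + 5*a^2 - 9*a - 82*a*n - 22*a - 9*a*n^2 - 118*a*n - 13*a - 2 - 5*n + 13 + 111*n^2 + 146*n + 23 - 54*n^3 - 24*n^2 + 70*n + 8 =a^2*(45*n + 10) + a*(-9*n^2 - 200*n - 44) - 54*n^3 + 87*n^2 + 211*n + 42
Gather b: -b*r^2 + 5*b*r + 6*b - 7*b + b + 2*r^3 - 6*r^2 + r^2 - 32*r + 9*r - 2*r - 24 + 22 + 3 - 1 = b*(-r^2 + 5*r) + 2*r^3 - 5*r^2 - 25*r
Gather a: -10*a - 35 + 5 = -10*a - 30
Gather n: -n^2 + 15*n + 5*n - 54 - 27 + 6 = -n^2 + 20*n - 75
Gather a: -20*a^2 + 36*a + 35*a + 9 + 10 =-20*a^2 + 71*a + 19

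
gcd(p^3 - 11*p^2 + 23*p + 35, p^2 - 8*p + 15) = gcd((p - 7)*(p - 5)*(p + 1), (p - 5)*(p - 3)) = p - 5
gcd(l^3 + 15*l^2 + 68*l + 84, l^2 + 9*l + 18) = l + 6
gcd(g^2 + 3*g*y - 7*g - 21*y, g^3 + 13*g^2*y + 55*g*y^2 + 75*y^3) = g + 3*y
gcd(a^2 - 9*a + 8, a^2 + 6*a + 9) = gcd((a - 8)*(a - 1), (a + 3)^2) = 1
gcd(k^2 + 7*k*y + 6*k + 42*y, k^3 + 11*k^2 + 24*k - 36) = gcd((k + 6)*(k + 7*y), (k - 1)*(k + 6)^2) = k + 6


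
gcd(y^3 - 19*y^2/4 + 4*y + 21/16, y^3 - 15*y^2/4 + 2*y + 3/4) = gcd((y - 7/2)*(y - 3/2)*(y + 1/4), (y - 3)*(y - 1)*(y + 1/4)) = y + 1/4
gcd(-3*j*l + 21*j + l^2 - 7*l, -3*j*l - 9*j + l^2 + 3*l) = 3*j - l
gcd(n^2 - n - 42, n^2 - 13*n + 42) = n - 7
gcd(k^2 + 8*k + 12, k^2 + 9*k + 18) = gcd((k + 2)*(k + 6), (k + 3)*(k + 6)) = k + 6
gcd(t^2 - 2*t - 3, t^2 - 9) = t - 3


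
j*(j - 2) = j^2 - 2*j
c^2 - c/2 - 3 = (c - 2)*(c + 3/2)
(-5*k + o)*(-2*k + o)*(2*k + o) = 20*k^3 - 4*k^2*o - 5*k*o^2 + o^3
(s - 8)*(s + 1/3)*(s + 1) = s^3 - 20*s^2/3 - 31*s/3 - 8/3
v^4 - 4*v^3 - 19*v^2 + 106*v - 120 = (v - 4)*(v - 3)*(v - 2)*(v + 5)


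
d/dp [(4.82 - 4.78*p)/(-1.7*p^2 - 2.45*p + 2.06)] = (-8.126*p^2 + 16.388*p + 1.9622)/(2.89*p^4 + 8.33*p^3 - 1.0015*p^2 - 10.094*p + 4.2436)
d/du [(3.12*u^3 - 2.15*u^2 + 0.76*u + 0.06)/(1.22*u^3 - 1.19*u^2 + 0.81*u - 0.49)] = (-1.77635683940025e-15*u^5 - 1.0898*u^4 + 3.2*u^3 - 5.6431*u^2 + 2.2498*u - 0.421)/(1.4884*u^6 - 2.9036*u^5 + 3.3925*u^4 - 3.1234*u^3 + 1.8223*u^2 - 0.7938*u + 0.2401)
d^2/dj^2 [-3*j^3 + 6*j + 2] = -18*j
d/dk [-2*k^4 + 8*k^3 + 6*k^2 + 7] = 4*k*(-2*k^2 + 6*k + 3)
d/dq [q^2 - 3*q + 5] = 2*q - 3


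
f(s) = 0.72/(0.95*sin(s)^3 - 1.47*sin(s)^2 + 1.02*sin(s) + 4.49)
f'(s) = 0.72*(-2.85*sin(s)^2*cos(s) + 2.94*sin(s)*cos(s) - 1.02*cos(s))/(0.95*sin(s)^3 - 1.47*sin(s)^2 + 1.02*sin(s) + 4.49)^2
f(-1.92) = 0.50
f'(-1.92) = 0.74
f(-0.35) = 0.18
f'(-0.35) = -0.10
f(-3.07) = 0.16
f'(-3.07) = 0.05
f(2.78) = 0.15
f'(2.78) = 0.01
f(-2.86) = 0.18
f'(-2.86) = 0.09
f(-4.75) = 0.14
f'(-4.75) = -0.00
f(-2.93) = 0.17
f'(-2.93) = 0.07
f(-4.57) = 0.14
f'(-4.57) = 0.00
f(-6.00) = 0.15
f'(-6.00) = -0.01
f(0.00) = 0.16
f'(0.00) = -0.04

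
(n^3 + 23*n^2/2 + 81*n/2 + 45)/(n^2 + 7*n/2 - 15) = (2*n^2 + 11*n + 15)/(2*n - 5)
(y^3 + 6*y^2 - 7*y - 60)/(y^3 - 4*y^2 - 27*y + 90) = (y + 4)/(y - 6)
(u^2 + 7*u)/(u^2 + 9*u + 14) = u/(u + 2)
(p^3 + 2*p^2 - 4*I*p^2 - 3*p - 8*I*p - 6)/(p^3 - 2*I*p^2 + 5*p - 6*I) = (p + 2)/(p + 2*I)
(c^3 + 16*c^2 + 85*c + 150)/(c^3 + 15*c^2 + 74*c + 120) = (c + 5)/(c + 4)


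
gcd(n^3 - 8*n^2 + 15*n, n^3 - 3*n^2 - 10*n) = n^2 - 5*n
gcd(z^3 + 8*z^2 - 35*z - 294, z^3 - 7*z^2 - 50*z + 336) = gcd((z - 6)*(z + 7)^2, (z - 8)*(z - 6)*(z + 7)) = z^2 + z - 42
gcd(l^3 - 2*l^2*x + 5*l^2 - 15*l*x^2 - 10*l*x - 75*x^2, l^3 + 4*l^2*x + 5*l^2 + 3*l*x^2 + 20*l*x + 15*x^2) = l^2 + 3*l*x + 5*l + 15*x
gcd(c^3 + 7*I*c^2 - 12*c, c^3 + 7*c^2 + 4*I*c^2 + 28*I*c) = c^2 + 4*I*c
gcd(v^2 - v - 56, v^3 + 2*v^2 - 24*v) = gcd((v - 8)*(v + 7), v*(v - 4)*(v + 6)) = 1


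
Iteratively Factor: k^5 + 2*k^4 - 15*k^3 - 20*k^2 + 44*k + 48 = (k + 1)*(k^4 + k^3 - 16*k^2 - 4*k + 48) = (k + 1)*(k + 2)*(k^3 - k^2 - 14*k + 24) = (k + 1)*(k + 2)*(k + 4)*(k^2 - 5*k + 6) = (k - 3)*(k + 1)*(k + 2)*(k + 4)*(k - 2)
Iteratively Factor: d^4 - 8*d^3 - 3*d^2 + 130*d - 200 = (d - 2)*(d^3 - 6*d^2 - 15*d + 100) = (d - 5)*(d - 2)*(d^2 - d - 20) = (d - 5)^2*(d - 2)*(d + 4)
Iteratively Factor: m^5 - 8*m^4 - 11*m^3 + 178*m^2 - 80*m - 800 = (m - 5)*(m^4 - 3*m^3 - 26*m^2 + 48*m + 160) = (m - 5)^2*(m^3 + 2*m^2 - 16*m - 32) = (m - 5)^2*(m + 2)*(m^2 - 16) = (m - 5)^2*(m + 2)*(m + 4)*(m - 4)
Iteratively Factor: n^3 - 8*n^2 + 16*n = (n)*(n^2 - 8*n + 16) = n*(n - 4)*(n - 4)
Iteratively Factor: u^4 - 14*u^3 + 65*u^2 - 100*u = (u - 5)*(u^3 - 9*u^2 + 20*u) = u*(u - 5)*(u^2 - 9*u + 20) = u*(u - 5)*(u - 4)*(u - 5)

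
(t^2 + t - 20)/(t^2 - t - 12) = (t + 5)/(t + 3)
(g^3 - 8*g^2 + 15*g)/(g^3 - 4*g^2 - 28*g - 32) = g*(-g^2 + 8*g - 15)/(-g^3 + 4*g^2 + 28*g + 32)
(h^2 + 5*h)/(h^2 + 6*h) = (h + 5)/(h + 6)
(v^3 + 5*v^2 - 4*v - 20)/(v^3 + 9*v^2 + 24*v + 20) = (v - 2)/(v + 2)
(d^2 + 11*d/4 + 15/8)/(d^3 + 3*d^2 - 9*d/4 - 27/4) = (4*d + 5)/(2*(2*d^2 + 3*d - 9))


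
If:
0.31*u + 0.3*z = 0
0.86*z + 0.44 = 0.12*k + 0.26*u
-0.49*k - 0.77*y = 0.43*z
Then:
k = 9.26344086021505*z + 3.66666666666667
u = -0.967741935483871*z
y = -6.4533584694875*z - 2.33333333333333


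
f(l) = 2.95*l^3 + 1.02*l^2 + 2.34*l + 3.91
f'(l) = 8.85*l^2 + 2.04*l + 2.34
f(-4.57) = -267.04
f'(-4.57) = 177.85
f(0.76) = 7.57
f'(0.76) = 9.00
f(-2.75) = -56.16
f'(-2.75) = 63.66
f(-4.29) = -220.27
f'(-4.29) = 156.46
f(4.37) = 279.80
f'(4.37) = 180.26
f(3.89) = 202.10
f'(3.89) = 144.19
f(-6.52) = -785.63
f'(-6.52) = 365.26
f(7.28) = 1213.20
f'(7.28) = 486.23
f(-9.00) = -2085.08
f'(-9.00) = 700.83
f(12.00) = 5276.47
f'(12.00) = 1301.22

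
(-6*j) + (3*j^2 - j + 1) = 3*j^2 - 7*j + 1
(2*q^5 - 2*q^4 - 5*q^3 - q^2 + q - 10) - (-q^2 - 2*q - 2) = 2*q^5 - 2*q^4 - 5*q^3 + 3*q - 8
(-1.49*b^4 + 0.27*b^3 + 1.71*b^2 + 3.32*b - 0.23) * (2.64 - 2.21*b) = 3.2929*b^5 - 4.5303*b^4 - 3.0663*b^3 - 2.8228*b^2 + 9.2731*b - 0.6072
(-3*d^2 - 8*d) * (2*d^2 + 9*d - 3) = -6*d^4 - 43*d^3 - 63*d^2 + 24*d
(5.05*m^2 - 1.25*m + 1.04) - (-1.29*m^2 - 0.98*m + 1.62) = 6.34*m^2 - 0.27*m - 0.58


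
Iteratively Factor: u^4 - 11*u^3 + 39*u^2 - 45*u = (u - 3)*(u^3 - 8*u^2 + 15*u) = (u - 5)*(u - 3)*(u^2 - 3*u) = u*(u - 5)*(u - 3)*(u - 3)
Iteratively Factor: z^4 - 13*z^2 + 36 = (z + 3)*(z^3 - 3*z^2 - 4*z + 12) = (z + 2)*(z + 3)*(z^2 - 5*z + 6) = (z - 2)*(z + 2)*(z + 3)*(z - 3)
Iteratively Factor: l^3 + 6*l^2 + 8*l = (l + 4)*(l^2 + 2*l) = (l + 2)*(l + 4)*(l)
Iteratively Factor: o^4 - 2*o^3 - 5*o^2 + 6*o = (o + 2)*(o^3 - 4*o^2 + 3*o) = (o - 1)*(o + 2)*(o^2 - 3*o) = o*(o - 1)*(o + 2)*(o - 3)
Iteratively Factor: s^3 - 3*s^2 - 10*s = (s - 5)*(s^2 + 2*s) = (s - 5)*(s + 2)*(s)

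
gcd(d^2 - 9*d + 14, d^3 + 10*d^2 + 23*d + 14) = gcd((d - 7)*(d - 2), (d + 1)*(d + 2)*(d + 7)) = 1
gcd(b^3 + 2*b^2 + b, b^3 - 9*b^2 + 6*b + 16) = b + 1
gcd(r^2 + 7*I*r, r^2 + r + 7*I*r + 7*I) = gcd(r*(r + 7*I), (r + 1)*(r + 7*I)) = r + 7*I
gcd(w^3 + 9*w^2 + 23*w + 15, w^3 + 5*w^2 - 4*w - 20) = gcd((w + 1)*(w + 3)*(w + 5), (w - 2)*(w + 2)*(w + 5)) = w + 5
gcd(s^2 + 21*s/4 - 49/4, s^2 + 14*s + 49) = s + 7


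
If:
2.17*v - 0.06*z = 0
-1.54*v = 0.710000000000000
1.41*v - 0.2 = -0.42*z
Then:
No Solution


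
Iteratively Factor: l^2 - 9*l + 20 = (l - 5)*(l - 4)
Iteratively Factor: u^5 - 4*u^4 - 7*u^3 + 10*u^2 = (u + 2)*(u^4 - 6*u^3 + 5*u^2) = u*(u + 2)*(u^3 - 6*u^2 + 5*u) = u*(u - 1)*(u + 2)*(u^2 - 5*u) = u*(u - 5)*(u - 1)*(u + 2)*(u)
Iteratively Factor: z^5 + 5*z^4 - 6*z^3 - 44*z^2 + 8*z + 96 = (z - 2)*(z^4 + 7*z^3 + 8*z^2 - 28*z - 48) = (z - 2)*(z + 4)*(z^3 + 3*z^2 - 4*z - 12) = (z - 2)*(z + 2)*(z + 4)*(z^2 + z - 6) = (z - 2)^2*(z + 2)*(z + 4)*(z + 3)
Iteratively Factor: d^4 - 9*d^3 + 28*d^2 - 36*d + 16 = (d - 1)*(d^3 - 8*d^2 + 20*d - 16) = (d - 2)*(d - 1)*(d^2 - 6*d + 8) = (d - 4)*(d - 2)*(d - 1)*(d - 2)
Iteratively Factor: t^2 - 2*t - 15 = (t - 5)*(t + 3)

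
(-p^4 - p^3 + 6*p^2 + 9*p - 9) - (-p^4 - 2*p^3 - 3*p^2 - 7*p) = p^3 + 9*p^2 + 16*p - 9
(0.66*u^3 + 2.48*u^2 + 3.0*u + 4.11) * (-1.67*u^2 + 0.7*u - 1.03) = -1.1022*u^5 - 3.6796*u^4 - 3.9538*u^3 - 7.3181*u^2 - 0.213*u - 4.2333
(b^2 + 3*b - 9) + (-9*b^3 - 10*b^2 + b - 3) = -9*b^3 - 9*b^2 + 4*b - 12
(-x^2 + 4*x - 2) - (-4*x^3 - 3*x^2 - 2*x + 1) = 4*x^3 + 2*x^2 + 6*x - 3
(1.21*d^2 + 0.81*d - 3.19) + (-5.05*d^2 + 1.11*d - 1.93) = -3.84*d^2 + 1.92*d - 5.12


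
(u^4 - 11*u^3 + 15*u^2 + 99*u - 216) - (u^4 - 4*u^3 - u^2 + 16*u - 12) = -7*u^3 + 16*u^2 + 83*u - 204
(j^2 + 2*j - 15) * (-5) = -5*j^2 - 10*j + 75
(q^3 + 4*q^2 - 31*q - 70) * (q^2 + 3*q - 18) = q^5 + 7*q^4 - 37*q^3 - 235*q^2 + 348*q + 1260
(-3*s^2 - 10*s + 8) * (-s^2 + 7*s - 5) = 3*s^4 - 11*s^3 - 63*s^2 + 106*s - 40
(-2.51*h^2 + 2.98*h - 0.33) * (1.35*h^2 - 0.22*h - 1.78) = -3.3885*h^4 + 4.5752*h^3 + 3.3667*h^2 - 5.2318*h + 0.5874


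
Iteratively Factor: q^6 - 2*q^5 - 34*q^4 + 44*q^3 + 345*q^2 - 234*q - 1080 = (q + 2)*(q^5 - 4*q^4 - 26*q^3 + 96*q^2 + 153*q - 540) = (q + 2)*(q + 3)*(q^4 - 7*q^3 - 5*q^2 + 111*q - 180) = (q - 5)*(q + 2)*(q + 3)*(q^3 - 2*q^2 - 15*q + 36) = (q - 5)*(q - 3)*(q + 2)*(q + 3)*(q^2 + q - 12) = (q - 5)*(q - 3)*(q + 2)*(q + 3)*(q + 4)*(q - 3)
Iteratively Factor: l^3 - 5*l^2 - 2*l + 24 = (l - 4)*(l^2 - l - 6) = (l - 4)*(l - 3)*(l + 2)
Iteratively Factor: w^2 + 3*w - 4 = (w + 4)*(w - 1)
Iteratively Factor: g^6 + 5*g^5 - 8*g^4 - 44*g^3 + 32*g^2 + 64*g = (g + 4)*(g^5 + g^4 - 12*g^3 + 4*g^2 + 16*g) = (g - 2)*(g + 4)*(g^4 + 3*g^3 - 6*g^2 - 8*g) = g*(g - 2)*(g + 4)*(g^3 + 3*g^2 - 6*g - 8) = g*(g - 2)*(g + 4)^2*(g^2 - g - 2) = g*(g - 2)^2*(g + 4)^2*(g + 1)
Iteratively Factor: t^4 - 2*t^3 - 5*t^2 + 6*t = (t - 3)*(t^3 + t^2 - 2*t) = t*(t - 3)*(t^2 + t - 2) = t*(t - 3)*(t - 1)*(t + 2)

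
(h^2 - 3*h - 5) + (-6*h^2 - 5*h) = -5*h^2 - 8*h - 5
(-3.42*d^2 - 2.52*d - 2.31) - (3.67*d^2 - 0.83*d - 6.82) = -7.09*d^2 - 1.69*d + 4.51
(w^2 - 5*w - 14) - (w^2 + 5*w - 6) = -10*w - 8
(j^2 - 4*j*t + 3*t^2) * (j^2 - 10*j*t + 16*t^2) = j^4 - 14*j^3*t + 59*j^2*t^2 - 94*j*t^3 + 48*t^4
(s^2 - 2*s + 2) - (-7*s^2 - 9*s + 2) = 8*s^2 + 7*s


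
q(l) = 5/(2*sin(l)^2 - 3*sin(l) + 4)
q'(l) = 5*(-4*sin(l)*cos(l) + 3*cos(l))/(2*sin(l)^2 - 3*sin(l) + 4)^2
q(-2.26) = 0.67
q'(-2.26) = -0.34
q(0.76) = 1.73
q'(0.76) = 0.11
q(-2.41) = 0.72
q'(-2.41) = -0.44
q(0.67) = 1.72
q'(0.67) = 0.24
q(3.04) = 1.35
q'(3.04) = -0.93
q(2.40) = 1.73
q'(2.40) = -0.13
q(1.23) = 1.70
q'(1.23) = -0.15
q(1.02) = 1.73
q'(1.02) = -0.13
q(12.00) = 0.81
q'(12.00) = 0.57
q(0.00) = 1.25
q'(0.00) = 0.94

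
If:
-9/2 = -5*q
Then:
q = 9/10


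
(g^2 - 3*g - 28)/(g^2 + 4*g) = (g - 7)/g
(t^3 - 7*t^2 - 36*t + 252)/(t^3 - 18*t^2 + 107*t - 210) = (t + 6)/(t - 5)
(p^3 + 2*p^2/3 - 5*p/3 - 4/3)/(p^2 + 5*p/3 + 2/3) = (3*p^2 - p - 4)/(3*p + 2)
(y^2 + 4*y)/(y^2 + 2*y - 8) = y/(y - 2)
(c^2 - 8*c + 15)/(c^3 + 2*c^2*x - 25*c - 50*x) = (c - 3)/(c^2 + 2*c*x + 5*c + 10*x)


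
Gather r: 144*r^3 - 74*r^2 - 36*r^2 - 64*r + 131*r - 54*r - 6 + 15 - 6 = 144*r^3 - 110*r^2 + 13*r + 3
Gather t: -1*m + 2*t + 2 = -m + 2*t + 2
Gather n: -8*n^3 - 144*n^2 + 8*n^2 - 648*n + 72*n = -8*n^3 - 136*n^2 - 576*n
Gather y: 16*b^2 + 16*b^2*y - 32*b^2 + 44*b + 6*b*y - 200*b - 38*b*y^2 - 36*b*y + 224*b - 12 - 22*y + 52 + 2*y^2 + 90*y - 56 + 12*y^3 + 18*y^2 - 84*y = -16*b^2 + 68*b + 12*y^3 + y^2*(20 - 38*b) + y*(16*b^2 - 30*b - 16) - 16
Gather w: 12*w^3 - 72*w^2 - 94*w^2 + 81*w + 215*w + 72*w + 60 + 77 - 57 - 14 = 12*w^3 - 166*w^2 + 368*w + 66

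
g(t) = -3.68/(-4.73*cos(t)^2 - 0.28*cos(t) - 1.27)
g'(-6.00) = 0.28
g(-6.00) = 0.62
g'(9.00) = -0.52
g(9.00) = 0.74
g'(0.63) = 0.82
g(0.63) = 0.80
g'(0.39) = 0.41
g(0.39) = 0.66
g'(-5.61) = 0.92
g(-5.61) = 0.84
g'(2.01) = -3.10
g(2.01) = 1.83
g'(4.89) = -3.28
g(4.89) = 2.51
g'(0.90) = 1.66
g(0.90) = 1.12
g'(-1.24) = -3.37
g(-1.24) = 1.98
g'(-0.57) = -0.69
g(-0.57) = 0.76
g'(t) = -3.68*(-9.46*sin(t)*cos(t) - 0.28*sin(t))/(-4.73*cos(t)^2 - 0.28*cos(t) - 1.27)^2 = (34.8128*cos(t) + 1.0304)*sin(t)/(4.73*cos(t)^2 + 0.28*cos(t) + 1.27)^2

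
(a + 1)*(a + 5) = a^2 + 6*a + 5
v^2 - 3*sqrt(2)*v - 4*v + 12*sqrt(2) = (v - 4)*(v - 3*sqrt(2))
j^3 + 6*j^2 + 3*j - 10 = (j - 1)*(j + 2)*(j + 5)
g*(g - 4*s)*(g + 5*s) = g^3 + g^2*s - 20*g*s^2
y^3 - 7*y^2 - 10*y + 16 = (y - 8)*(y - 1)*(y + 2)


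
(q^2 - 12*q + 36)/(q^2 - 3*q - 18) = (q - 6)/(q + 3)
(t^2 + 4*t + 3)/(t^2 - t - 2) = (t + 3)/(t - 2)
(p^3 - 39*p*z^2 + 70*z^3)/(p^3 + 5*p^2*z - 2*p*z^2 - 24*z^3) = (p^2 + 2*p*z - 35*z^2)/(p^2 + 7*p*z + 12*z^2)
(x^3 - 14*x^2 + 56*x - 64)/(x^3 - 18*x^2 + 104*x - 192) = (x - 2)/(x - 6)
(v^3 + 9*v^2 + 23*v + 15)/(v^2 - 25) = (v^2 + 4*v + 3)/(v - 5)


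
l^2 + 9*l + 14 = (l + 2)*(l + 7)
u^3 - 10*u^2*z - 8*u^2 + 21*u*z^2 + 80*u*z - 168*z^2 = (u - 8)*(u - 7*z)*(u - 3*z)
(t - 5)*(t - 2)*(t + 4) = t^3 - 3*t^2 - 18*t + 40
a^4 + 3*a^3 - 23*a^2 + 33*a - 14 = (a - 2)*(a - 1)^2*(a + 7)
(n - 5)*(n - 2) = n^2 - 7*n + 10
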